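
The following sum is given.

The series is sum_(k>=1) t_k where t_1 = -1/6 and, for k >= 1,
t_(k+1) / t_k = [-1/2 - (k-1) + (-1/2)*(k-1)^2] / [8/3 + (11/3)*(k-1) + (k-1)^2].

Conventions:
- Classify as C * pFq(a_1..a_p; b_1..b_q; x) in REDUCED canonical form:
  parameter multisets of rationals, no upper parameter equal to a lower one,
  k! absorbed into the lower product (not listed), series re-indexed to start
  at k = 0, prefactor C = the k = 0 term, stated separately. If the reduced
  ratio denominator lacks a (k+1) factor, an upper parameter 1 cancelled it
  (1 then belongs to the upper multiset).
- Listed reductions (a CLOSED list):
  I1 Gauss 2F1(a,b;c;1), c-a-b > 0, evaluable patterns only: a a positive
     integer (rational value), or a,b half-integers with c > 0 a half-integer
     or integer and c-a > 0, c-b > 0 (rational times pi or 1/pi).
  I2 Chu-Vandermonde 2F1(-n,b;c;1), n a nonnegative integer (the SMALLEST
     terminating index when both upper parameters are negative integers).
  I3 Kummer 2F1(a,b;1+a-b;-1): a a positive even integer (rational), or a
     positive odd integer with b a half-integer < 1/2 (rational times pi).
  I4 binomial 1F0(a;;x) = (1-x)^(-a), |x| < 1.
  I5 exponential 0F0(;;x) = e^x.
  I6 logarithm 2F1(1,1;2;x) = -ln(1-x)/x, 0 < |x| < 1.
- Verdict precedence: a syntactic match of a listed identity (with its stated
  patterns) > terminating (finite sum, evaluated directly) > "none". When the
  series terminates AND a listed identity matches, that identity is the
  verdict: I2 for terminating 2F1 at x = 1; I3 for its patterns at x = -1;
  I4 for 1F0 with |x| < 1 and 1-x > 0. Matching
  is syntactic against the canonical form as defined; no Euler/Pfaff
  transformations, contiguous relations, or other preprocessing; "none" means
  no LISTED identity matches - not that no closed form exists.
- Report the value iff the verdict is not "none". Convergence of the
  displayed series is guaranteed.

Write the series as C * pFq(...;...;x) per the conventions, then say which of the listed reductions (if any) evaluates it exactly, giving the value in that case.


x = -1/2 here; the reduced form reads 2F1, upper {1, 1}, lower {8/3}, C = -1/6. Verdict: none - at argument -1/2 the multisets {1, 1} ; {8/3} match no listed identity.

The tell: t_0 = -1/6 here, and the expanded ratio factors over Q; C = -1/6, roots give parameters.
Ratio: r(k) = (-1/2) * (k+1) (k+1) / [(k+8/3) (k+1)] - rational; roots negated = parameters, x = (-1/2), C = -1/6.


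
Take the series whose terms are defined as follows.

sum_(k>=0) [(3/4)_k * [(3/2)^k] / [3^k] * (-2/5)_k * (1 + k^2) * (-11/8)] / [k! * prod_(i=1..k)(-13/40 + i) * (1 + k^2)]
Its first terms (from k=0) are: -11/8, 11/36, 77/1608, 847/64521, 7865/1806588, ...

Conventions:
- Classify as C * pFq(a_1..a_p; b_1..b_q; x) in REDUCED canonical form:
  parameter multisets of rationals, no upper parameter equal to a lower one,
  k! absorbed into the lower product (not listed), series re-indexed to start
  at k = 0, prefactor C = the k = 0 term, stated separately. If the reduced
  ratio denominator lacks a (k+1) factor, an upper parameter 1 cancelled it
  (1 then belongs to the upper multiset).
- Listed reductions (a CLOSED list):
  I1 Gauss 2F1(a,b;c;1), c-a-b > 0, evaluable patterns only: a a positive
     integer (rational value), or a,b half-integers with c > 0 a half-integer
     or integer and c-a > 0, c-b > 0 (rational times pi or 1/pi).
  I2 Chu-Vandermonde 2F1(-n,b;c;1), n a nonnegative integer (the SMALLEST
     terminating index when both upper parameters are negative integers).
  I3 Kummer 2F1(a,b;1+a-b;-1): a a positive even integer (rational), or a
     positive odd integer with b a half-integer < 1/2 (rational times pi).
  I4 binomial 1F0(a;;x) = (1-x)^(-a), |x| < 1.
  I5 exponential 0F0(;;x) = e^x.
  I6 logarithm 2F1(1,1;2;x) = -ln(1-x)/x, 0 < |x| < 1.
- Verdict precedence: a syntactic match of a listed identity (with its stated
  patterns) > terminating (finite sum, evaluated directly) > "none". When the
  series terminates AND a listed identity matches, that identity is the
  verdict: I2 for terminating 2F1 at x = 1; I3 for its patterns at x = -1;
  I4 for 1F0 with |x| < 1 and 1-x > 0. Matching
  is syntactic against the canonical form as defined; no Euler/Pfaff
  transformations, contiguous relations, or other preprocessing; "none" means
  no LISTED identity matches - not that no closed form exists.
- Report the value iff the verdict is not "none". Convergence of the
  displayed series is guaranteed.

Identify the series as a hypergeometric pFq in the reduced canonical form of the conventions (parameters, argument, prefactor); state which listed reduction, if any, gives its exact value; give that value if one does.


Canonical form: C = -11/8 times 2F1 with upper {-2/5, 3/4}, lower {27/40}, x = 1/2. Verdict: none - this 2F1 at x = 1/2 matches no listed pattern, and upper {-2/5, 3/4} holds no stopper.

First insight: x = (1/2) and the two k-th powers (C = -11/8, x = 1/2) combine into one argument.
Consecutive-term ratio: r(k) = (1/2) * (k-2/5) (k+3/4) / [(k+27/40) (k+1)] - rational; roots negated = parameters, x = (1/2), C = -11/8.


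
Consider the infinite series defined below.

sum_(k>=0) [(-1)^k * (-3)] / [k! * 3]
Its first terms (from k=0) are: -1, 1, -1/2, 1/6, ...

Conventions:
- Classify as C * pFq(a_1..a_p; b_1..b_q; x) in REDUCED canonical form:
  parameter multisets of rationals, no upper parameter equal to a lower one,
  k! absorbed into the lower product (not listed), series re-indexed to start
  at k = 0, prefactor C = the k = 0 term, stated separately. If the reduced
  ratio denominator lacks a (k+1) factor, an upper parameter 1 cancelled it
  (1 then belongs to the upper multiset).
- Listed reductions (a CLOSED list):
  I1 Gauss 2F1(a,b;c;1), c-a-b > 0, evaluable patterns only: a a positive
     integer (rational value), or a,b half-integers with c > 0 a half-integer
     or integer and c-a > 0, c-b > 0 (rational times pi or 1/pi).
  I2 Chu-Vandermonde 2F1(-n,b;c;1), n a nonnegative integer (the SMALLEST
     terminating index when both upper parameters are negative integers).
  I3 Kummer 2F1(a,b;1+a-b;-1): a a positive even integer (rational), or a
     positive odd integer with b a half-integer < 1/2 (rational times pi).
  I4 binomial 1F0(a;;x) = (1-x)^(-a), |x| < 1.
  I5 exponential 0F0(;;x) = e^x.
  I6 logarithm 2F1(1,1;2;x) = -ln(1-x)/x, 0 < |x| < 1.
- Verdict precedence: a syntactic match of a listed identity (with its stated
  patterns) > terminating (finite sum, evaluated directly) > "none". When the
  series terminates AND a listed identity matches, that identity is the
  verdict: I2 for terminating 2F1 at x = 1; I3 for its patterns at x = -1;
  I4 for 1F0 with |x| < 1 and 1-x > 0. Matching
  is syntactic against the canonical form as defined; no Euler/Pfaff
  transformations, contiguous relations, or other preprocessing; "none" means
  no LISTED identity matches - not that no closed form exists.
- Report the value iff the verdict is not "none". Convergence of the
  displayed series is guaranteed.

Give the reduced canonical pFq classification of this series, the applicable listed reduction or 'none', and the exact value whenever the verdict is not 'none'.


Reduced: x = -1, 0F0, upper = {-}, lower = {-}, C = -1. Verdict: this is the I5 exponential reduction (the 0F0 exponential series at x = -1). Value: (-1) * e^(-1).

The tell: x = (-1) and the constant factors (C = -1) combine into one prefactor.
Ratio: r(k) = (-1) * 1 / [(k+1)] - rational; roots negated = parameters, x = (-1), C = -1.


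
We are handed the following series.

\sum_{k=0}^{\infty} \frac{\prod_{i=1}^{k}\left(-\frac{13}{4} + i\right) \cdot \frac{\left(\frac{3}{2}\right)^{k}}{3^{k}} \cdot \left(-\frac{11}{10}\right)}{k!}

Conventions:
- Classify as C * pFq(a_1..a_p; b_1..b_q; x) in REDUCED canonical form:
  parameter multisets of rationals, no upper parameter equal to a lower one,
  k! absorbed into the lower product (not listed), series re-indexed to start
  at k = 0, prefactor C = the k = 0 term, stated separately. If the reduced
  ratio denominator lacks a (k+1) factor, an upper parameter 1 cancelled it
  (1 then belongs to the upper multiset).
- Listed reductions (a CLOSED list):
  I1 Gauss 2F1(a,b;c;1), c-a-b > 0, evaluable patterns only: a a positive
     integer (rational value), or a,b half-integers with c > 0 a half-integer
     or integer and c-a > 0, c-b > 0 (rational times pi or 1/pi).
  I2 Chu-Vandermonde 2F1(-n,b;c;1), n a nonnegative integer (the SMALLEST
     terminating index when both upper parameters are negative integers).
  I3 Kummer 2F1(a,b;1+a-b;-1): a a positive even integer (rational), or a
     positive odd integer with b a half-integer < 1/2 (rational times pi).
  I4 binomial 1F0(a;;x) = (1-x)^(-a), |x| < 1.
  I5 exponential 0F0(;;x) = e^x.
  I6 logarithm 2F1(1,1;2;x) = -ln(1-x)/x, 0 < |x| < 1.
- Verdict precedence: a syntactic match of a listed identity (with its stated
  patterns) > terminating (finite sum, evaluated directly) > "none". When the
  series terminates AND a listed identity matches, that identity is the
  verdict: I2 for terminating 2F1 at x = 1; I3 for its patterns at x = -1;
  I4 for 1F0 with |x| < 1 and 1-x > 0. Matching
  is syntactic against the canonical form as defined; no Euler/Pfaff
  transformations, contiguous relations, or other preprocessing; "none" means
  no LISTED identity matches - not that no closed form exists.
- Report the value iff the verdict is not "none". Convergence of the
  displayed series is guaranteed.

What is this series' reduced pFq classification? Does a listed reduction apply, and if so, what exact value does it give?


The tell: from the first term -\frac{11}{10}: the two k-th powers (C = -11/10, x = 1/2) combine into one argument.
Ratio: r(k) = \frac{1}{2} * (k-\frac{9}{4}) / [(k+1)] - rational; roots negated = parameters, x = \frac{1}{2}, C = -\frac{11}{10}.

At argument \frac{1}{2}: a 1F0 with upper {-\frac{9}{4}}, lower {-}, scaled by C = -\frac{11}{10}. Verdict: this is the binomial series (I4) (the 1F0 binomial series: exponent 9/4, x = \frac{1}{2}). Exact value: \left(-\frac{11}{10}\right) \cdot \left(\frac{1}{2}\right)^{\frac{9}{4}}.


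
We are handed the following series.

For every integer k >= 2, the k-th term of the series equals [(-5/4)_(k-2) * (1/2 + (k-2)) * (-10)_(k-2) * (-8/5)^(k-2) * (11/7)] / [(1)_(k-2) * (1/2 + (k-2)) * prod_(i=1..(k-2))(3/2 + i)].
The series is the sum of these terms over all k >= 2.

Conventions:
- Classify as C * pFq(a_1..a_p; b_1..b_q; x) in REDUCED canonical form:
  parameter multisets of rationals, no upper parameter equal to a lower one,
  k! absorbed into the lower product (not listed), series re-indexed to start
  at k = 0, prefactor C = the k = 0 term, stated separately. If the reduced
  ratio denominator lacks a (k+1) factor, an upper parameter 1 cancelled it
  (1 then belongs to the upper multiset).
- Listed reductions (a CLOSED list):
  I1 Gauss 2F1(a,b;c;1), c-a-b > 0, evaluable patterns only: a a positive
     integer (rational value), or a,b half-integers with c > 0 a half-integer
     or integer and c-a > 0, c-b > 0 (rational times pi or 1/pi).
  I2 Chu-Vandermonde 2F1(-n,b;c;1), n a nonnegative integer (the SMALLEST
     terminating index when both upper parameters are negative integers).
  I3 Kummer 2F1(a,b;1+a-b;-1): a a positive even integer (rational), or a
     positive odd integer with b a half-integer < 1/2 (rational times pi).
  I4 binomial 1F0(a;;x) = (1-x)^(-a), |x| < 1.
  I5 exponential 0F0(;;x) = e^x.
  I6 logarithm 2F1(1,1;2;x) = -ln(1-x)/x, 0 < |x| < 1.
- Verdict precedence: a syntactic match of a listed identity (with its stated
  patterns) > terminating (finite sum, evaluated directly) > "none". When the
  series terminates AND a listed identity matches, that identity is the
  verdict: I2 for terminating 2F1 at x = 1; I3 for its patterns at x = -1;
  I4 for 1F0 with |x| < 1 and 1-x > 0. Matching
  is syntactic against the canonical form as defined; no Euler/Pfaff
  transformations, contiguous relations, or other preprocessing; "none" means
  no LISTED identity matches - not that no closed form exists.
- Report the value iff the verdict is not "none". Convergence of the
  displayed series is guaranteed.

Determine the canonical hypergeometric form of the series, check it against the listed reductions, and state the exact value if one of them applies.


Prefactor 11/7, argument -8/5: 2F1 with upper {-10, -5/4} over lower {5/2}. Verdict: terminating. With -10 upstairs the series is a 11-term polynomial sum; evaluated term by term. Sum: 13193773403/1162109375.

Key step: with t_0 = 11/7, (1)_k (C = 11/7) is k! itself.
Ratio: r(k) = (-8/5) * (k-10) (k-5/4) / [(k+5/2) (k+1)] - poly over poly, x = (-8/5) from leading terms; C = 11/7 at k = 0.


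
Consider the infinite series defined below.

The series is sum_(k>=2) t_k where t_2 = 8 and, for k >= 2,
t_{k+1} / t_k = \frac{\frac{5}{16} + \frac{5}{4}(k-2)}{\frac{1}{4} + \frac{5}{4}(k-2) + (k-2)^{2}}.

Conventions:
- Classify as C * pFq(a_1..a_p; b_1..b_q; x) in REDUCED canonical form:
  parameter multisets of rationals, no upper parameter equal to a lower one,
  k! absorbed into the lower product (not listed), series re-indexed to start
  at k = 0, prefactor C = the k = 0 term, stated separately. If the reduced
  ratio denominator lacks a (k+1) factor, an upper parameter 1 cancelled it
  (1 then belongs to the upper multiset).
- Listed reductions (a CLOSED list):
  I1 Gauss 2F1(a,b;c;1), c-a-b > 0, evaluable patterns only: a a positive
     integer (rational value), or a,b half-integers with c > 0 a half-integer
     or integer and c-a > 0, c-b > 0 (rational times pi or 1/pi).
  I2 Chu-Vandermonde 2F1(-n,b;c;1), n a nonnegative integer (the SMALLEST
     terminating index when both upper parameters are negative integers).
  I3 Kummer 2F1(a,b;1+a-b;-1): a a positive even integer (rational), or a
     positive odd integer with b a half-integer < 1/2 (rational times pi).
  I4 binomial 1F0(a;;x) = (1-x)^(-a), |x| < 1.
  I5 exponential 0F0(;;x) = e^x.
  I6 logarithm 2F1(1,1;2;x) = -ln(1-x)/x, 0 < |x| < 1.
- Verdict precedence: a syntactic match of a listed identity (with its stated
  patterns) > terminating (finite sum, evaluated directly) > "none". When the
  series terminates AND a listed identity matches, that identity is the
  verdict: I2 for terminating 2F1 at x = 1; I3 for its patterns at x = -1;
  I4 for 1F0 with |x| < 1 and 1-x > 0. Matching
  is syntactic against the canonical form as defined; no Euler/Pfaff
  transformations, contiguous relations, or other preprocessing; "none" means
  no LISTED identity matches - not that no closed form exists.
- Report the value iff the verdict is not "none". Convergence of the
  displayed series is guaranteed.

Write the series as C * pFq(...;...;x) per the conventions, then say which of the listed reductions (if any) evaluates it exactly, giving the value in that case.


The series (x = \frac{5}{4}) is 0F0: upper {-}, lower {-}, prefactor 8. Verdict (x = \frac{5}{4}): the I5 exponential reduction applies (the 0F0 exponential series at x = \frac{5}{4}). Value: 8 \cdot e^{\frac{5}{4}}.

First insight: x = \frac{5}{4} and the parameter 1/4 appears in both the upper and lower lists and cancels.
Term ratio: r(k) = \frac{5}{4} * 1 / [(k+1)] - poly over poly, x = \frac{5}{4} from leading terms; C = 8 at k = 0.


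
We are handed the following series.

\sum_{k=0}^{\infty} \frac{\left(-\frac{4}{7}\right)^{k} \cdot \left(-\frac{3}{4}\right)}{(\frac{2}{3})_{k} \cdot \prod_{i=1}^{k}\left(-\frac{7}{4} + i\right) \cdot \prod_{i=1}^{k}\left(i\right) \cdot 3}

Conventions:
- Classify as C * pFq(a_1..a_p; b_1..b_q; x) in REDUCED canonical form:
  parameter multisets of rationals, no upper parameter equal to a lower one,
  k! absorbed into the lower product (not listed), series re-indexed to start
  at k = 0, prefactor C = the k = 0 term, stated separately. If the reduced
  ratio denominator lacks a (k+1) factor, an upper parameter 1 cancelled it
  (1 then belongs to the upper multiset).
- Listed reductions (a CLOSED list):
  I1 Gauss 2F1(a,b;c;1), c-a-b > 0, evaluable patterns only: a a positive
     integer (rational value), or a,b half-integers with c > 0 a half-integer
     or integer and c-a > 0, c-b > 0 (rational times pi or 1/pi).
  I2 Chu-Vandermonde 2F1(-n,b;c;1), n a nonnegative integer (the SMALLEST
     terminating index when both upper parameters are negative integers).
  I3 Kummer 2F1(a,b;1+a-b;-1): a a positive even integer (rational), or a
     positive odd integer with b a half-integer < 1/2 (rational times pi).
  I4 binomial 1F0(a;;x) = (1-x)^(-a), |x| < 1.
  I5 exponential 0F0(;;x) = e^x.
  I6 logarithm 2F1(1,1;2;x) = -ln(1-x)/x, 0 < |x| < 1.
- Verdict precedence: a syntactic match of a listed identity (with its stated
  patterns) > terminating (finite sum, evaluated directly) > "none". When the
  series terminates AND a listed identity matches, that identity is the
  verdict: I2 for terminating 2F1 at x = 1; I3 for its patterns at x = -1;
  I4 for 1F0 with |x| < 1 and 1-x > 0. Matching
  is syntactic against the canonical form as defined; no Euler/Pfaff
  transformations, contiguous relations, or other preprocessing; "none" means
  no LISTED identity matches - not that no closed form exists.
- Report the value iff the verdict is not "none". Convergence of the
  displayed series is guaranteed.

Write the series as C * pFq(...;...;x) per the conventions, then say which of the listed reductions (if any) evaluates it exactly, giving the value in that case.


The tell: t_0 being -\frac{1}{4}, the lower running product (C = -1/4, x = -4/7) is a rising factorial.
Term ratio: r(k) = -\frac{4}{7} * 1 / [(k-\frac{3}{4}) (k+\frac{2}{3}) (k+1)] - rational in k, leading ratio -\frac{4}{7}; with t_0 = -\frac{1}{4}, classification follows.

This is -\frac{1}{4} * 0F2(-; -\frac{3}{4}, \frac{2}{3}; -\frac{4}{7}) in reduced canonical form. Verdict: no listed reduction: x = -\frac{4}{7} and upper {-} fail every I1-I6 pattern.


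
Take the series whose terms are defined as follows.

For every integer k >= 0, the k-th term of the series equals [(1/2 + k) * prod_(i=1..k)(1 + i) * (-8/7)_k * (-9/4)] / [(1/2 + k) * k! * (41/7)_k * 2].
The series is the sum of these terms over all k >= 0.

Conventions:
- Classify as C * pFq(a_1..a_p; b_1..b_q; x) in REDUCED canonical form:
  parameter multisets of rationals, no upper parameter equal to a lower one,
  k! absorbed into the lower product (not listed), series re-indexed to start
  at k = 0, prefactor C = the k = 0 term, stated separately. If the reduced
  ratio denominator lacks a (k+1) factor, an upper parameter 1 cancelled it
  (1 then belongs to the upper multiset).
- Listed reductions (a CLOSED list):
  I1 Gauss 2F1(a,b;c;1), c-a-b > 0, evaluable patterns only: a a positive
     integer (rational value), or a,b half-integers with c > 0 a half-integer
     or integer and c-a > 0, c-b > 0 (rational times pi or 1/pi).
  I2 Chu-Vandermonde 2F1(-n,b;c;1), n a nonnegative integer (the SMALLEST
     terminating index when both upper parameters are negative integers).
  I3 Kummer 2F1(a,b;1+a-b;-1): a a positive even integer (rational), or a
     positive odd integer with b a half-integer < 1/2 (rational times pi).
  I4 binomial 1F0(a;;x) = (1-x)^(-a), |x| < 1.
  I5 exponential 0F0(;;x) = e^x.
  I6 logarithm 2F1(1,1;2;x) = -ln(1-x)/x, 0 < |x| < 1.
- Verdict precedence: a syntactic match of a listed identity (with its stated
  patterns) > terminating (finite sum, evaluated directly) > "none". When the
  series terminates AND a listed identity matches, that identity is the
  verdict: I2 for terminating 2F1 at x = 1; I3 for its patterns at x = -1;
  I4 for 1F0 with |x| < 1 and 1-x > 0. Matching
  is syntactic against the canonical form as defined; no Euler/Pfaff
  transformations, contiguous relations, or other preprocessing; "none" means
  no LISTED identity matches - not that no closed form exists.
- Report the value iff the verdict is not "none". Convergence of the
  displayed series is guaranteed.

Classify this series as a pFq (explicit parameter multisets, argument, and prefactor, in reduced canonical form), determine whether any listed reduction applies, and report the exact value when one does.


Classification (C = -9/8): 2F1 with upper {-8/7, 2}, lower {41/7}, argument x = 1. Verdict: Gauss (I1, integer-parameter pattern) fires (x = 1: the Gamma ratio telescopes since c-a-b = 5 > 0 and a = 2 in Z>0). Its exact value is -1377/1960.

First insight: t_0 = -9/8 here, and the constant factors (prefactor -9/8) combine into one prefactor.
Adjacent-term ratio: r(k) = 1 * (k-8/7) (k+2) / [(k+41/7) (k+1)] - rational; roots negated = parameters, x = 1, C = -9/8.


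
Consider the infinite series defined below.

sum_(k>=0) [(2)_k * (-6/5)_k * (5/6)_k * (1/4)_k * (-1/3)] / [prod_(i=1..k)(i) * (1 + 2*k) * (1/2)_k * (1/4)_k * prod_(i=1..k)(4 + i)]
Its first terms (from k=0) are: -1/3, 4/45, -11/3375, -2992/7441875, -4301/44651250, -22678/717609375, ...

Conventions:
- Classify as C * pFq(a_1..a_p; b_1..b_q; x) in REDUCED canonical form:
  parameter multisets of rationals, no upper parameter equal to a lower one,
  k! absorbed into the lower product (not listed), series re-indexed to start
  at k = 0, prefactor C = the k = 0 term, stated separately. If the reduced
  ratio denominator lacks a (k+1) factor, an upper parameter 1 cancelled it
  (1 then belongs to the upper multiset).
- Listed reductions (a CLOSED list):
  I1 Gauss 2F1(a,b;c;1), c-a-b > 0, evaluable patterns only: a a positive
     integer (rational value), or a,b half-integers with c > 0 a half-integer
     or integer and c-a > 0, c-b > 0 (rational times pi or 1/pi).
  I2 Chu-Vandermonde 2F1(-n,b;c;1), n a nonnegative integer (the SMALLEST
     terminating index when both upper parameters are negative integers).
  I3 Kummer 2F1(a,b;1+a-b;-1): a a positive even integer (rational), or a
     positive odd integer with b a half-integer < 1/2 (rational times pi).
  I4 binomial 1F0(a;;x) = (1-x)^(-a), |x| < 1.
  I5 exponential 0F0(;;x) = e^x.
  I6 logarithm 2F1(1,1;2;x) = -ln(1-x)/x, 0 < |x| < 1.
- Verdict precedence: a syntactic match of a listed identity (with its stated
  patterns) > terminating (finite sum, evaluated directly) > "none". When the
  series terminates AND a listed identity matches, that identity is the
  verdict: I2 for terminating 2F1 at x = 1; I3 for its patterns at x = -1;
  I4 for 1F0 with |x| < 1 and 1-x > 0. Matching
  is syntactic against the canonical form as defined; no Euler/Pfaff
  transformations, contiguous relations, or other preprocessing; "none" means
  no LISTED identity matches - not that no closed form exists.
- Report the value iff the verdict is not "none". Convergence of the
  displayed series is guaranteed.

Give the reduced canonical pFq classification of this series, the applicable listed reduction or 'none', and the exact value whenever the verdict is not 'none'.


x = 1 here; the reduced form reads 3F2, upper {-6/5, 5/6, 2}, lower {3/2, 5}, C = -1/3. Verdict: none. A 3F2 with upper {-6/5, 5/6, 2} fits none of I1-I6 at x = 1; the sum runs forever.

First insight: x = 1 and the parameter 1/4 appears in both the upper and lower lists and cancels.
Consecutive-term ratio: r(k) = 1 * (k-6/5) (k+5/6) (k+2) / [(k+3/2) (k+5) (k+1)] - rational in k. x = 1; t_0 = -1/3; negate the roots.


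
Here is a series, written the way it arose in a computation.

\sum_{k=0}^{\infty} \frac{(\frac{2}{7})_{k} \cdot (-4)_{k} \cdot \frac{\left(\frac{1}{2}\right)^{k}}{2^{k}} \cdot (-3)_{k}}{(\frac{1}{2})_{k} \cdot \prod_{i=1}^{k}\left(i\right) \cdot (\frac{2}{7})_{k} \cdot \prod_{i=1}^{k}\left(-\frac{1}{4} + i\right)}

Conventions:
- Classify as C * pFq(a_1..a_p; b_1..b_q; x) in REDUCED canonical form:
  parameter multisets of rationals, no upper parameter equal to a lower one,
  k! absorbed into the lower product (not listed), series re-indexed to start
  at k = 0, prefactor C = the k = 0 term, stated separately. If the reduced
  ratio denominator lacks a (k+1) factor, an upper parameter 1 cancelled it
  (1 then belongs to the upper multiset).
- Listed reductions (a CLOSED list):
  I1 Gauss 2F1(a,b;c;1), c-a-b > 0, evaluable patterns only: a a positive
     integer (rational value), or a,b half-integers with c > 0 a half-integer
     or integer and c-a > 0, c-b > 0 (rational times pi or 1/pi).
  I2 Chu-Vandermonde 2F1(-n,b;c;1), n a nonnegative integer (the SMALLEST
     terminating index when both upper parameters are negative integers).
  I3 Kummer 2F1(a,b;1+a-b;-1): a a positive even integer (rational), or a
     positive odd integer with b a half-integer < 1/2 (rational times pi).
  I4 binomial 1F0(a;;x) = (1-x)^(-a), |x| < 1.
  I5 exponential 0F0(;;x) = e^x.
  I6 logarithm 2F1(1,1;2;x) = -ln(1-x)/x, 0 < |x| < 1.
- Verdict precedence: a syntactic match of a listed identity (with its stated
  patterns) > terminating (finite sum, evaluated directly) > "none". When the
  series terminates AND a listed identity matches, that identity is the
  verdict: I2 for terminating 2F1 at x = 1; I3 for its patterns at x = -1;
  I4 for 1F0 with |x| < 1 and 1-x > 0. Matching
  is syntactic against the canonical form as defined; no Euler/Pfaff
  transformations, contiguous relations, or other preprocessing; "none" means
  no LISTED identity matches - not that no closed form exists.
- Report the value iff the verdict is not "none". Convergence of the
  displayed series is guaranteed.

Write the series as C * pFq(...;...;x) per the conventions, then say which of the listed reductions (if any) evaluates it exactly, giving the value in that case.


At argument \frac{1}{4}: a 2F2 with upper {-4, -3}, lower {\frac{1}{2}, \frac{3}{4}}, scaled by C = 1. Verdict: terminating - the sum ends at index 3 because -3 is a negative integer; exact evaluation follows. Exact value: \frac{13099}{1155}.

Structural cue: t_0 = 1 here, and the lower running product (C = 1) is a rising factorial.
Step ratio: r(k) = \frac{1}{4} * (k-4) (k-3) / [(k+\frac{1}{2}) (k+\frac{3}{4}) (k+1)] ; factor over Q: parameters, x = \frac{1}{4}, and C = 1.


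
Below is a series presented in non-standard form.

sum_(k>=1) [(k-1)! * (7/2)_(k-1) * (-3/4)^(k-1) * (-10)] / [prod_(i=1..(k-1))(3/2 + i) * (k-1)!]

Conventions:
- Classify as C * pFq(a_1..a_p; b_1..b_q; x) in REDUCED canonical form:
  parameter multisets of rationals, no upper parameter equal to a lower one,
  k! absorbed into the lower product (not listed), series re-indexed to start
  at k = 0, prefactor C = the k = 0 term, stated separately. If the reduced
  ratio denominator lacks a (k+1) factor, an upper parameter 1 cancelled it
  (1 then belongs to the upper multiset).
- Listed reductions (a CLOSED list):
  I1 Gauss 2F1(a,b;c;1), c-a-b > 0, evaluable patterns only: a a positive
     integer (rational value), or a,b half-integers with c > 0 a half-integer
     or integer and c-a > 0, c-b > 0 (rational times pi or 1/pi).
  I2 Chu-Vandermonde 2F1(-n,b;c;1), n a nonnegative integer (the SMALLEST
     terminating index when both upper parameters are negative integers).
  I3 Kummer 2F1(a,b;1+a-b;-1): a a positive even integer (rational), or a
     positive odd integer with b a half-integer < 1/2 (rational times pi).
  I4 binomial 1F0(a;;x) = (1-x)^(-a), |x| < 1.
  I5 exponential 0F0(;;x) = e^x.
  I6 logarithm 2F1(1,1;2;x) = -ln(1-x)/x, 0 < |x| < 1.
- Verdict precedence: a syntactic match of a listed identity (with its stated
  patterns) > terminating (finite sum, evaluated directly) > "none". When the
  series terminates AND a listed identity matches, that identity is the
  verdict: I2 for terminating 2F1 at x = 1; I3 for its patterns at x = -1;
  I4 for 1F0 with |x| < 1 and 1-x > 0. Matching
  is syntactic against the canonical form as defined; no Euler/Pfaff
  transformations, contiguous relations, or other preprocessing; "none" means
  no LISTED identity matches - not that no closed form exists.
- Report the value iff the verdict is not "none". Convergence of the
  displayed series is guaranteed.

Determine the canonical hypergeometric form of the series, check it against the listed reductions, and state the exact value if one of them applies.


Prefactor -10, argument -3/4: 2F1 with upper {1, 7/2} over lower {5/2}. Verdict: none. No listed pattern accepts 2F1(1, 7/2; 5/2; -3/4).

First insight: from the first term -10: the lower running product (prefactor -10) is a rising factorial.
Step ratio: r(k) = (-3/4) * (k+1) (k+7/2) / [(k+5/2) (k+1)] - poly over poly, x = (-3/4) from leading terms; C = -10 at k = 0.


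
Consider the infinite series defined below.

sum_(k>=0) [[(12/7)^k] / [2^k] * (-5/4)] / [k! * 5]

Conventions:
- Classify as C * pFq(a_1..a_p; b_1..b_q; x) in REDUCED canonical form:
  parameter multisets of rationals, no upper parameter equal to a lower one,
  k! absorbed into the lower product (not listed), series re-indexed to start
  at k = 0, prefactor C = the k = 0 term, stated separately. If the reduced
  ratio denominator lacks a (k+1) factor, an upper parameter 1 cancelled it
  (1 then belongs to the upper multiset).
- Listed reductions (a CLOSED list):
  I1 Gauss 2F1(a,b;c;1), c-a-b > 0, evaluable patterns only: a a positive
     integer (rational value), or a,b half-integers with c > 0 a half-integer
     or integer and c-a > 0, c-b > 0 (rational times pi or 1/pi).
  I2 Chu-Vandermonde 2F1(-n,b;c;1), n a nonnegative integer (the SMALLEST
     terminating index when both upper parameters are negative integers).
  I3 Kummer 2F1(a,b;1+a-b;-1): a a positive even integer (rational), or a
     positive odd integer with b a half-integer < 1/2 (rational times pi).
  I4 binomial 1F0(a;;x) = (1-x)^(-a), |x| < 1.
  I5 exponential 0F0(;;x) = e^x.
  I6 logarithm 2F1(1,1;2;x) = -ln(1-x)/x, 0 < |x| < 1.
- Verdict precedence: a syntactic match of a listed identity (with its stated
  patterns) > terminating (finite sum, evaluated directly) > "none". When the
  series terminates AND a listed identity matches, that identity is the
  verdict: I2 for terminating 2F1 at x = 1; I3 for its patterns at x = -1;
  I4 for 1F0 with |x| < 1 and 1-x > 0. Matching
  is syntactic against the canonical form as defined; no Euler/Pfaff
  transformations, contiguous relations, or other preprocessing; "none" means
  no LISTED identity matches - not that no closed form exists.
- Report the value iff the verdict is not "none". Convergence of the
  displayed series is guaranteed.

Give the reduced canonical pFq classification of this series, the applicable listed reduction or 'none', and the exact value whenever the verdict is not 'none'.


Prefactor -1/4, argument 6/7: 0F0 with upper {-} over lower {-}. Verdict: exponential (I5) fires (the 0F0 exponential series at x = 6/7). Exact value: (-1/4) * e^(6/7).

Key step: with t_0 = -1/4, the constant factors (C = -1/4) combine into one prefactor.
Adjacent-term ratio: r(k) = (6/7) * 1 / [(k+1)] - rational in k, leading ratio (6/7); with t_0 = -1/4, classification follows.


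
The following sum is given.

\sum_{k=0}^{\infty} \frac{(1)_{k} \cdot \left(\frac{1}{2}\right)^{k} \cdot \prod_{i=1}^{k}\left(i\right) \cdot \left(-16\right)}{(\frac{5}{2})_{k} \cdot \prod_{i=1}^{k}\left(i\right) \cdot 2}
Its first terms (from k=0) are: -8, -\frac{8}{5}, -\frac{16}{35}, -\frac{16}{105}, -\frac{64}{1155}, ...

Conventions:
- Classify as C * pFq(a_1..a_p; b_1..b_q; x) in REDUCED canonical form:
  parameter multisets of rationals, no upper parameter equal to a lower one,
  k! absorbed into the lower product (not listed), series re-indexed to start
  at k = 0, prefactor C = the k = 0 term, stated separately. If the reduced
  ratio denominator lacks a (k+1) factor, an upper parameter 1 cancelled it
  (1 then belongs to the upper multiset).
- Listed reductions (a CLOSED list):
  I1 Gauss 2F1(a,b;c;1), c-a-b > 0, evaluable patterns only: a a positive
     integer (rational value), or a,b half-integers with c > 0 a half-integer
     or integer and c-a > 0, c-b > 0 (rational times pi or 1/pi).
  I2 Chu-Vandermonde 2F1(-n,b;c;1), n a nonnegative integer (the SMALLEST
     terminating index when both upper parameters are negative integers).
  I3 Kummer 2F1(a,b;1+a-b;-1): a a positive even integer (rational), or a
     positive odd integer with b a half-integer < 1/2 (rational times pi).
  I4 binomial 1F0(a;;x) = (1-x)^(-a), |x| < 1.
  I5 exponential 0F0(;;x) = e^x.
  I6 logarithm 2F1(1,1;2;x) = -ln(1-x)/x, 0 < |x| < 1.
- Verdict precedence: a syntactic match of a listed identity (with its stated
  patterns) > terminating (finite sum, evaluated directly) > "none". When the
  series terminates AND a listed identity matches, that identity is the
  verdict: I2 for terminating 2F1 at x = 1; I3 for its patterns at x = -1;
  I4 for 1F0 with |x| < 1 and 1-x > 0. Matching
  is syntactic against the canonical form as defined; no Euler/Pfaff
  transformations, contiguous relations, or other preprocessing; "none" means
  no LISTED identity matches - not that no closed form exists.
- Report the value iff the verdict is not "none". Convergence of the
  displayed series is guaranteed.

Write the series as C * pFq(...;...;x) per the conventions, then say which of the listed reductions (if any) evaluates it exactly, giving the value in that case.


Classification (C = -8): 2F1 with upper {1, 1}, lower {\frac{5}{2}}, argument x = \frac{1}{2}. Verdict: none. Every listed pattern misses the 2F1 form at \frac{1}{2}, upper {1, 1}.

The tell: t_0 = -8 here, and the running product (C = -8, x = 1/2) telescopes to a rising factorial.
Consecutive-term ratio: r(k) = \frac{1}{2} * (k+1) (k+1) / [(k+\frac{5}{2}) (k+1)] ; factor over Q: parameters, x = \frac{1}{2}, and C = -8.


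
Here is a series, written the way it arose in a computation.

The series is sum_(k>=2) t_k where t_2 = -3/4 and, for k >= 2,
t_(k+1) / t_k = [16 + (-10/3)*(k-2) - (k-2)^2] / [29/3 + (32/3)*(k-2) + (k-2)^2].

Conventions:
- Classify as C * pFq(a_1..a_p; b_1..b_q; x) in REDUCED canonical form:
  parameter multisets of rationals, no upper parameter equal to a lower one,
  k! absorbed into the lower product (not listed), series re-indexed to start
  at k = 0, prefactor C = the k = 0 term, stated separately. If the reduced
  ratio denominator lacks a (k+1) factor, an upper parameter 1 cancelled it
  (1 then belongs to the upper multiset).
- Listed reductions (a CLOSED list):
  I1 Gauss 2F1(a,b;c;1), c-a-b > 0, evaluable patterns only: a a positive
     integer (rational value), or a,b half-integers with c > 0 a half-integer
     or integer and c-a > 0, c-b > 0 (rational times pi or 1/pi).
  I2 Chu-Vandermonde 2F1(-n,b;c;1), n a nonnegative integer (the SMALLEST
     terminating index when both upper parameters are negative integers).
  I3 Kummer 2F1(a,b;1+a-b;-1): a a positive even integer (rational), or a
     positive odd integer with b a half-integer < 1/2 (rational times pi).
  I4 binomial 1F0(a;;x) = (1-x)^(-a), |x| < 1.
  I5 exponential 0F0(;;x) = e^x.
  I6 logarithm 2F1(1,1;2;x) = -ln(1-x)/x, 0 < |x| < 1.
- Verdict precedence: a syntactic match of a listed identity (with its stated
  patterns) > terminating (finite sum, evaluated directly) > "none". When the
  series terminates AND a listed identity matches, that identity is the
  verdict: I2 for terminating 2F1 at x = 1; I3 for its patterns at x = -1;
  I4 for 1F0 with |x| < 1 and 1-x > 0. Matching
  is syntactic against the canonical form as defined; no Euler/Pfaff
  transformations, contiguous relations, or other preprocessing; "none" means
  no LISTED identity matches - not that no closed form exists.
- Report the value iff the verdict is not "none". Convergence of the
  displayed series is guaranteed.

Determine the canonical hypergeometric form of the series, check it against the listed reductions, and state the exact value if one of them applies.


Structural cue: t_0 = -3/4 here, and roots of the ratio polynomials (prefactor -3/4) are the negated parameters.
Ratio: r(k) = (-1) * (k-8/3) (k+6) / [(k+29/3) (k+1)] - rational in k. x = (-1); t_0 = -3/4; negate the roots.

Prefactor -3/4, argument -1: 2F1 with upper {-8/3, 6} over lower {29/3}. Verdict: Kummer (I3) applies (x = -1; c = 29/3 equals 1+a-b for upper {-8/3, 6}: listed pattern). Hence: -299/108.


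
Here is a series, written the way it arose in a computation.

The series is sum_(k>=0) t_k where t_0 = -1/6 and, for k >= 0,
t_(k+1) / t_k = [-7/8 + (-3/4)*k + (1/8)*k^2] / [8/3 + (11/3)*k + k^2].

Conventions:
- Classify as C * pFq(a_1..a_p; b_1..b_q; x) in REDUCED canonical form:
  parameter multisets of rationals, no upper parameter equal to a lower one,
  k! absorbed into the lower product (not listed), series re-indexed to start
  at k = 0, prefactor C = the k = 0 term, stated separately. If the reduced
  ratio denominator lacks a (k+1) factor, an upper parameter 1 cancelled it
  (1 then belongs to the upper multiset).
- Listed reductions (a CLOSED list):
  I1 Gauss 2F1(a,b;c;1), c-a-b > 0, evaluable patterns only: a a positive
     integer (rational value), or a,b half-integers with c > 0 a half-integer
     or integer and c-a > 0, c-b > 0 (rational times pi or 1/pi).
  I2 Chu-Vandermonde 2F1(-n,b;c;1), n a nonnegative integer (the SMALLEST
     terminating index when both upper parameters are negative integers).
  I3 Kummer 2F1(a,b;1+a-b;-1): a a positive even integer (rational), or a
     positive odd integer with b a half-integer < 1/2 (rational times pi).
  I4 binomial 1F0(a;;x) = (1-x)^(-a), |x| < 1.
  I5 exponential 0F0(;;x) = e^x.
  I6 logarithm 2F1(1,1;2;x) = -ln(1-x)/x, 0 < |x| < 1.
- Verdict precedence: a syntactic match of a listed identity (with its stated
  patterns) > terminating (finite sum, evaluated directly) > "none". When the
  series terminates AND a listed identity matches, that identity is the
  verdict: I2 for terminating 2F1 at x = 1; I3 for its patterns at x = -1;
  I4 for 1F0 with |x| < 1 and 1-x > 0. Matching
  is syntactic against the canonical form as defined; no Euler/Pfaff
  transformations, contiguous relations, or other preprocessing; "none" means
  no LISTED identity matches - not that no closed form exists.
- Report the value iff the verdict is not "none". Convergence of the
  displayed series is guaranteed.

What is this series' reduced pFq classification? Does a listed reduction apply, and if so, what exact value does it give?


With C = -1/6: the canonical form is 2F1(-7, 1; 8/3; 1/8). Verdict: terminating - no listed pattern fits, but -7 in the upper list cuts the series at k = 7; direct evaluation. Value: -685493069741/5628386869248.

Structural cue: x = (1/8) and factor the ratio over Q (prefactor -1/6): negated roots = parameters.
Consecutive-term ratio: r(k) = (1/8) * (k-7) (k+1) / [(k+8/3) (k+1)] ; factor over Q: parameters, x = (1/8), and C = -1/6.


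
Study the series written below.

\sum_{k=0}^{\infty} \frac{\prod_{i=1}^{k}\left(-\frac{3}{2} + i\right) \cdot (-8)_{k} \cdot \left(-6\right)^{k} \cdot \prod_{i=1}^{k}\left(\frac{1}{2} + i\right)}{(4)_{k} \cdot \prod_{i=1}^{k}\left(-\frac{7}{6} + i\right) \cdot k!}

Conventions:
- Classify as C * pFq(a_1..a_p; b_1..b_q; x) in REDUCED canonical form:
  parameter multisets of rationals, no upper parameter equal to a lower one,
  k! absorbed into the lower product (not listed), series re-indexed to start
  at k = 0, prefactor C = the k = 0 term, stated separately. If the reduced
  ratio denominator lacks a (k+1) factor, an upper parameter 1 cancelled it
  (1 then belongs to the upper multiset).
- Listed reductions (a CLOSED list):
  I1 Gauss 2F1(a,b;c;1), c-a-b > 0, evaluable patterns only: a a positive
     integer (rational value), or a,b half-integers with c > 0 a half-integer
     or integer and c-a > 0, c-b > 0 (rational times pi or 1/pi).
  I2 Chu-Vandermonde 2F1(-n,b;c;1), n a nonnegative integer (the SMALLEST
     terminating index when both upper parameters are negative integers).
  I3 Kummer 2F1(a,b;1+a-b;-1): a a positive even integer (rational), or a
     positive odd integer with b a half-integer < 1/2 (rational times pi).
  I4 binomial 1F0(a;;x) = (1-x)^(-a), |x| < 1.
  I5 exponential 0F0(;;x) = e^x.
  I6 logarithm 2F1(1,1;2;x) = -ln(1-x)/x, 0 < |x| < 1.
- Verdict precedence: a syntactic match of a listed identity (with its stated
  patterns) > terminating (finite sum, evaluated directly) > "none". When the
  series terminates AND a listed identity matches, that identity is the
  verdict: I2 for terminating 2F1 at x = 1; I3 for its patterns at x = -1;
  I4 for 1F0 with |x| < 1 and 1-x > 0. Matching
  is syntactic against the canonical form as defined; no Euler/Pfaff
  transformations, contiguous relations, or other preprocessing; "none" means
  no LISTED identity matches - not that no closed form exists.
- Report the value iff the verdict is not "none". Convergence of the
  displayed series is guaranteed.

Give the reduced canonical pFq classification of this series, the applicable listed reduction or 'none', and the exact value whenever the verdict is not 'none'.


The series (x = -6) is 3F2: upper {-8, -\frac{1}{2}, \frac{3}{2}}, lower {-\frac{1}{6}, 4}, prefactor 1. Verdict: terminating. (-8)_k vanishes past k = 8, leaving a 9-term sum, computed directly. Sum: \frac{591509992564547}{3272888960}.

Structural cue: x = -6 and the running product (C = 1) telescopes to a rising factorial.
Term ratio: r(k) = -6 * (k-8) (k-\frac{1}{2}) (k+\frac{3}{2}) / [(k-\frac{1}{6}) (k+4) (k+1)] - rational; roots negated = parameters, x = -6, C = 1.
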